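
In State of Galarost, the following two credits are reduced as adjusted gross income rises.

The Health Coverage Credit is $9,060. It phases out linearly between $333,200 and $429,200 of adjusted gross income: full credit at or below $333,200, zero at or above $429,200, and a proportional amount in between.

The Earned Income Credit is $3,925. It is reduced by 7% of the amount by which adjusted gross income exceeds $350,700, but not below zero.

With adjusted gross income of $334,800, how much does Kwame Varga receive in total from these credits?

Health Coverage Credit: $334,800 is $1,600 into a $96,000 phase-out range, leaving 94,400/96,000 of the credit: $9,060 × 94,400/96,000 = $8,909.
Earned Income Credit: $334,800 is at or below the $350,700 threshold, so the full $3,925 applies.
Total: $8,909 + $3,925 = $12,834.

$12,834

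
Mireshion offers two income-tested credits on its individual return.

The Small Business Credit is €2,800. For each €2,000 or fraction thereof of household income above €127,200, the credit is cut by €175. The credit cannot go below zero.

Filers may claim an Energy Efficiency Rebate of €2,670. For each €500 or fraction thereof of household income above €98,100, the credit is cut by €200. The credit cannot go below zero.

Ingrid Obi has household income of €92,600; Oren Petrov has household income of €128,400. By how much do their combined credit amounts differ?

Ingrid (€92,600): Small Business Credit: €92,600 is at or below the €127,200 threshold, so the full €2,800 applies. Energy Efficiency Rebate: €92,600 is at or below the €98,100 threshold, so the full €2,670 applies. total €2,800 + €2,670 = €5,470
Oren (€128,400): Small Business Credit: income exceeds €127,200 by €1,200, which is 1 full-or-partial €2,000 increment; reduction = 1 × €175 = €175, leaving €2,625. Energy Efficiency Rebate: income exceeds €98,100 by €30,300 → 61 increments × €200 = €12,200 ≥ base, so the credit is €0. total €2,625 + €0 = €2,625
Difference: |€5,470 − €2,625| = €2,845.

€2,845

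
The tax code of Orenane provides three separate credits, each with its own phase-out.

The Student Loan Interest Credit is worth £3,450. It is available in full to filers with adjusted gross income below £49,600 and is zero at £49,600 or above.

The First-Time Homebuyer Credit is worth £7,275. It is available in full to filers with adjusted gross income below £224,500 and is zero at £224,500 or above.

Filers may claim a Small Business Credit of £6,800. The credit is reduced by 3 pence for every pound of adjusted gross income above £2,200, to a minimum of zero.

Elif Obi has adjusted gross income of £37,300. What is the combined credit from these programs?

Student Loan Interest Credit: £37,300 is below the £49,600 cutoff, so the full £3,450 applies.
First-Time Homebuyer Credit: £37,300 is below the £224,500 cutoff, so the full £7,275 applies.
Small Business Credit: 3% of the £35,100 excess over £2,200 is £1,053; credit = £6,800 − £1,053 = £5,747.
Total: £3,450 + £7,275 + £5,747 = £16,472.

£16,472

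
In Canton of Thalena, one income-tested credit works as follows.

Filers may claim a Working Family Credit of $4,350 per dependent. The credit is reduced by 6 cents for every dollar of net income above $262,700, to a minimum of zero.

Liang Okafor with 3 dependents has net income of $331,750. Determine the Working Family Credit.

$8,907

Working Family Credit: base = 3 × $4,350 = $13,050. 6% of the $69,050 excess over $262,700 is $4,143; credit = $13,050 − $4,143 = $8,907.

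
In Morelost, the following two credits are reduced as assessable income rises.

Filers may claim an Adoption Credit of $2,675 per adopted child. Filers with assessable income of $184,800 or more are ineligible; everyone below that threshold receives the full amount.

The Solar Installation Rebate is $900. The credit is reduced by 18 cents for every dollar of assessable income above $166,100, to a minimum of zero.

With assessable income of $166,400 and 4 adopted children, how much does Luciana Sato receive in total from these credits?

$11,546

Adoption Credit: base = 4 × $2,675 = $10,700. $166,400 is below the $184,800 cutoff, so the full $10,700 applies.
Solar Installation Rebate: 18% of the $300 excess over $166,100 is $54; credit = $900 − $54 = $846.
Total: $10,700 + $846 = $11,546.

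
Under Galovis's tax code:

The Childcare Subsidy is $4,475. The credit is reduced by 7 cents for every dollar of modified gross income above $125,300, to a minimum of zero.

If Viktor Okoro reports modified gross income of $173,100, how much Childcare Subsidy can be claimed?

Childcare Subsidy: 7% of the $47,800 excess over $125,300 is $3,346; credit = $4,475 − $3,346 = $1,129.

$1,129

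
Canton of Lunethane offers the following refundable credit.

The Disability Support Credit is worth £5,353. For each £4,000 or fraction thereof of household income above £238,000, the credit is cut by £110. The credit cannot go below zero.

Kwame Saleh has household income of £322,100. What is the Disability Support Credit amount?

Disability Support Credit: income exceeds £238,000 by £84,100, which is 22 full-or-partial £4,000 increments; reduction = 22 × £110 = £2,420, leaving £2,933.

£2,933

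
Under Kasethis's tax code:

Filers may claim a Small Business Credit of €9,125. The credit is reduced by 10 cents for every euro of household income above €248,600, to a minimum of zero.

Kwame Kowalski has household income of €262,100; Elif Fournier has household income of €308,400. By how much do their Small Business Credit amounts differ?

€4,630

Kwame (€262,100): Small Business Credit: 10% of the €13,500 excess over €248,600 is €1,350; credit = €9,125 − €1,350 = €7,775.
Elif (€308,400): Small Business Credit: 10% of the €59,800 excess over €248,600 is €5,980; credit = €9,125 − €5,980 = €3,145.
Difference: |€7,775 − €3,145| = €4,630.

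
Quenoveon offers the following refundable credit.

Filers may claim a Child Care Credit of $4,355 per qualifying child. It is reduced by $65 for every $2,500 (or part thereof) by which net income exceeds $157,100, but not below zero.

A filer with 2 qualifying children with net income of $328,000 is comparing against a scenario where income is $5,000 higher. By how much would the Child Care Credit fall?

$130

At $328,000 — base = 2 × $4,355 = $8,710. income exceeds $157,100 by $170,900, which is 69 full-or-partial $2,500 increments; reduction = 69 × $65 = $4,485, leaving $4,225.
At $333,000 — base = 2 × $4,355 = $8,710. income exceeds $157,100 by $175,900, which is 71 full-or-partial $2,500 increments; reduction = 71 × $65 = $4,615, leaving $4,095.
Lost: $4,225 − $4,095 = $130.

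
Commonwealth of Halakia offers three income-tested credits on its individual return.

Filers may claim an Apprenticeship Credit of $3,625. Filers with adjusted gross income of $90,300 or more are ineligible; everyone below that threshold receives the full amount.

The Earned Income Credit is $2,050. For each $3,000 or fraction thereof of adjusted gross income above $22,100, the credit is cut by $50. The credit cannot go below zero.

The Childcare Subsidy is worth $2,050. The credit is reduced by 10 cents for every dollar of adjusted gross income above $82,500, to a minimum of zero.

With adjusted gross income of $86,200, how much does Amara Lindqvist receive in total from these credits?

$6,255

Apprenticeship Credit: $86,200 is below the $90,300 cutoff, so the full $3,625 applies.
Earned Income Credit: income exceeds $22,100 by $64,100, which is 22 full-or-partial $3,000 increments; reduction = 22 × $50 = $1,100, leaving $950.
Childcare Subsidy: 10% of the $3,700 excess over $82,500 is $370; credit = $2,050 − $370 = $1,680.
Total: $3,625 + $950 + $1,680 = $6,255.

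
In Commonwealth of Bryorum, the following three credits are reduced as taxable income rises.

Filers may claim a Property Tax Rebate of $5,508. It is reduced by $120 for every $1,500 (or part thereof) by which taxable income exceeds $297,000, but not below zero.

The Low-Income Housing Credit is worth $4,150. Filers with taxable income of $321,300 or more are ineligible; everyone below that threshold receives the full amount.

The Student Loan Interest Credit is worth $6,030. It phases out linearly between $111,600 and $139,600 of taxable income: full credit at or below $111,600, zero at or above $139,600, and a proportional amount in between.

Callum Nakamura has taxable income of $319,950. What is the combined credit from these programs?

$7,738

Property Tax Rebate: income exceeds $297,000 by $22,950, which is 16 full-or-partial $1,500 increments; reduction = 16 × $120 = $1,920, leaving $3,588.
Low-Income Housing Credit: $319,950 is below the $321,300 cutoff, so the full $4,150 applies.
Student Loan Interest Credit: $319,950 is at or above $139,600, so the credit is $0.
Total: $3,588 + $4,150 + $0 = $7,738.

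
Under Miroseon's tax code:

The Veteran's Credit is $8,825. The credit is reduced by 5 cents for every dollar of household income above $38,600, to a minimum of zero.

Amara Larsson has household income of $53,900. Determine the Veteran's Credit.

Veteran's Credit: 5% of the $15,300 excess over $38,600 is $765; credit = $8,825 − $765 = $8,060.

$8,060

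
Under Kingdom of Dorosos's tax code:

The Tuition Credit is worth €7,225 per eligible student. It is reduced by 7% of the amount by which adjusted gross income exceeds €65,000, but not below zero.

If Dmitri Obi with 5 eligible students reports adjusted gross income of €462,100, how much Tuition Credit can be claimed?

Tuition Credit: base = 5 × €7,225 = €36,125. 7% of the €397,100 excess over €65,000 is €27,797; credit = €36,125 − €27,797 = €8,328.

€8,328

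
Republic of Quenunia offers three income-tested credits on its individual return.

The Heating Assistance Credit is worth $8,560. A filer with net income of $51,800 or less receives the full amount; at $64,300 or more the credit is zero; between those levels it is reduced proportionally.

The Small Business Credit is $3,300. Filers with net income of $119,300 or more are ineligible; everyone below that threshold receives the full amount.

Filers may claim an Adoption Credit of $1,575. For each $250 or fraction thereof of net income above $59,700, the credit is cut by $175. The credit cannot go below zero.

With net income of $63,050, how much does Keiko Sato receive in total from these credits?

Heating Assistance Credit: $63,050 is $11,250 into a $12,500 phase-out range, leaving 1,250/12,500 of the credit: $8,560 × 1,250/12,500 = $856.
Small Business Credit: $63,050 is below the $119,300 cutoff, so the full $3,300 applies.
Adoption Credit: income exceeds $59,700 by $3,350 → 14 increments × $175 = $2,450 ≥ base, so the credit is $0.
Total: $856 + $3,300 + $0 = $4,156.

$4,156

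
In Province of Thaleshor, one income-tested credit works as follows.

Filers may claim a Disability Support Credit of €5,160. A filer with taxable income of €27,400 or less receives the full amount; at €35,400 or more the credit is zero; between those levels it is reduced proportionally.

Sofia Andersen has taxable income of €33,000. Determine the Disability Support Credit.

€1,548

Disability Support Credit: €33,000 is €5,600 into a €8,000 phase-out range, leaving 2,400/8,000 of the credit: €5,160 × 2,400/8,000 = €1,548.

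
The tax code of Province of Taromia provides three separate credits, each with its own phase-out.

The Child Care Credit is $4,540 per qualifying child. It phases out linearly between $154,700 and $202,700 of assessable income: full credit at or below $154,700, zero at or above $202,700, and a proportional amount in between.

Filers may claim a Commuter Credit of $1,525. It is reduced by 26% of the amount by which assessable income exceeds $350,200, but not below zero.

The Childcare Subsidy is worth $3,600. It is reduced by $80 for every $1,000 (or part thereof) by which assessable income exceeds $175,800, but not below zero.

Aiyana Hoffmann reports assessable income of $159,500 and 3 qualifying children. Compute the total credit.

$17,383

Child Care Credit: base = 3 × $4,540 = $13,620. $159,500 is $4,800 into a $48,000 phase-out range, leaving 43,200/48,000 of the credit: $13,620 × 43,200/48,000 = $12,258.
Commuter Credit: $159,500 is at or below the $350,200 threshold, so the full $1,525 applies.
Childcare Subsidy: $159,500 is at or below the $175,800 threshold, so the full $3,600 applies.
Total: $12,258 + $1,525 + $3,600 = $17,383.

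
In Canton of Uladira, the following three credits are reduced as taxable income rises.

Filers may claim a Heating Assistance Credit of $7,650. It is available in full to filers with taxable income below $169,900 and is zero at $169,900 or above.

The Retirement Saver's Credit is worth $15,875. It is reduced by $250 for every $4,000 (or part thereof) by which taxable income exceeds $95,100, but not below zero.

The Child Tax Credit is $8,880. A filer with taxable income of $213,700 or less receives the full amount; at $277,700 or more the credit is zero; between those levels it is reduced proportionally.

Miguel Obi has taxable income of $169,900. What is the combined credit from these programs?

$20,005

Heating Assistance Credit: $169,900 meets or exceeds the $169,900 cutoff, so the credit is $0.
Retirement Saver's Credit: income exceeds $95,100 by $74,800, which is 19 full-or-partial $4,000 increments; reduction = 19 × $250 = $4,750, leaving $11,125.
Child Tax Credit: $169,900 is at or below the $213,700 threshold, so the full $8,880 applies.
Total: $0 + $11,125 + $8,880 = $20,005.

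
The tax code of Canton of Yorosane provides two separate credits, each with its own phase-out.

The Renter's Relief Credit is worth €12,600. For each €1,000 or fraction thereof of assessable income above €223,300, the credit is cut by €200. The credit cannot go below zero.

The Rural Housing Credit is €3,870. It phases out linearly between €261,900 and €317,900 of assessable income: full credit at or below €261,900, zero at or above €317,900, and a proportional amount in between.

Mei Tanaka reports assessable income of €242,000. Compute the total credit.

Renter's Relief Credit: income exceeds €223,300 by €18,700, which is 19 full-or-partial €1,000 increments; reduction = 19 × €200 = €3,800, leaving €8,800.
Rural Housing Credit: €242,000 is at or below the €261,900 threshold, so the full €3,870 applies.
Total: €8,800 + €3,870 = €12,670.

€12,670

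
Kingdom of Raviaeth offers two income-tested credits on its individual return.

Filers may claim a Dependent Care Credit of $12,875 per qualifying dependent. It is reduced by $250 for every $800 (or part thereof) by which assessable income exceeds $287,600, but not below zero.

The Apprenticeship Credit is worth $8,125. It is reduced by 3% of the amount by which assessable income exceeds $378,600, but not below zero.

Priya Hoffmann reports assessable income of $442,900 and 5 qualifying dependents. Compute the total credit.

$21,821

Dependent Care Credit: base = 5 × $12,875 = $64,375. income exceeds $287,600 by $155,300, which is 195 full-or-partial $800 increments; reduction = 195 × $250 = $48,750, leaving $15,625.
Apprenticeship Credit: 3% of the $64,300 excess over $378,600 is $1,929; credit = $8,125 − $1,929 = $6,196.
Total: $15,625 + $6,196 = $21,821.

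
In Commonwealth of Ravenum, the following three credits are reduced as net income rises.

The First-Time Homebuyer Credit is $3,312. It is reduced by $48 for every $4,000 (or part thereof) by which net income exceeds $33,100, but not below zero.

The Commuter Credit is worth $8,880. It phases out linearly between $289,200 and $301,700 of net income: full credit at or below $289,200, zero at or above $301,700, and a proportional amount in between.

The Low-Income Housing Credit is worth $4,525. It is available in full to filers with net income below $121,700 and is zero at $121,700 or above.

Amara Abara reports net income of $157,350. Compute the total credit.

First-Time Homebuyer Credit: income exceeds $33,100 by $124,250, which is 32 full-or-partial $4,000 increments; reduction = 32 × $48 = $1,536, leaving $1,776.
Commuter Credit: $157,350 is at or below the $289,200 threshold, so the full $8,880 applies.
Low-Income Housing Credit: $157,350 meets or exceeds the $121,700 cutoff, so the credit is $0.
Total: $1,776 + $8,880 + $0 = $10,656.

$10,656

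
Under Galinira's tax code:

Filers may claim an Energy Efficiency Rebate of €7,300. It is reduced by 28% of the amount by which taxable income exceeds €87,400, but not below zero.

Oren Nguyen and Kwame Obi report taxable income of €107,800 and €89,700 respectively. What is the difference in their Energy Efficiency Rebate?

Oren (€107,800): Energy Efficiency Rebate: 28% of the €20,400 excess over €87,400 is €5,712; credit = €7,300 − €5,712 = €1,588.
Kwame (€89,700): Energy Efficiency Rebate: 28% of the €2,300 excess over €87,400 is €644; credit = €7,300 − €644 = €6,656.
Difference: |€1,588 − €6,656| = €5,068.

€5,068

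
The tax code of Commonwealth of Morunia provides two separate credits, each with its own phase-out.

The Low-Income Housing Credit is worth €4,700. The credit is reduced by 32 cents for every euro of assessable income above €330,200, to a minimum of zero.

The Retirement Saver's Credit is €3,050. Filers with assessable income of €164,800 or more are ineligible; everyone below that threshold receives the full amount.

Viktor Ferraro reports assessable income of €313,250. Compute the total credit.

Low-Income Housing Credit: €313,250 is at or below the €330,200 threshold, so the full €4,700 applies.
Retirement Saver's Credit: €313,250 meets or exceeds the €164,800 cutoff, so the credit is €0.
Total: €4,700 + €0 = €4,700.

€4,700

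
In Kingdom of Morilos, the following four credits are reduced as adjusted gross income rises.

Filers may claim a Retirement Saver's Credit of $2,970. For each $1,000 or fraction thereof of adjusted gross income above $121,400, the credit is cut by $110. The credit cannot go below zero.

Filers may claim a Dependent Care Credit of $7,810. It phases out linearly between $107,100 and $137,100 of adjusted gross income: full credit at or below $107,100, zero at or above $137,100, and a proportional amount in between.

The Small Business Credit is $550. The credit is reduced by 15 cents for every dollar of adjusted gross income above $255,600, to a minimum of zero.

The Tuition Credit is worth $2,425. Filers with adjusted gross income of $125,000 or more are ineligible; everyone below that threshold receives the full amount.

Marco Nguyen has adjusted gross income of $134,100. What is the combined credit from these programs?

Retirement Saver's Credit: income exceeds $121,400 by $12,700, which is 13 full-or-partial $1,000 increments; reduction = 13 × $110 = $1,430, leaving $1,540.
Dependent Care Credit: $134,100 is $27,000 into a $30,000 phase-out range, leaving 3,000/30,000 of the credit: $7,810 × 3,000/30,000 = $781.
Small Business Credit: $134,100 is at or below the $255,600 threshold, so the full $550 applies.
Tuition Credit: $134,100 meets or exceeds the $125,000 cutoff, so the credit is $0.
Total: $1,540 + $781 + $550 + $0 = $2,871.

$2,871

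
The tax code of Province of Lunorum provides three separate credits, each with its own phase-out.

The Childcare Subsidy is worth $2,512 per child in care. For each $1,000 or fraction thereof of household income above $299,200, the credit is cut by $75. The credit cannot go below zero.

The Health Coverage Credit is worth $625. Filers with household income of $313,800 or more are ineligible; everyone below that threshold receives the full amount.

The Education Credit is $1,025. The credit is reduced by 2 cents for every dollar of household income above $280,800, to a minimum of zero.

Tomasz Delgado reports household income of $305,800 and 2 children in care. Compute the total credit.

$5,649

Childcare Subsidy: base = 2 × $2,512 = $5,024. income exceeds $299,200 by $6,600, which is 7 full-or-partial $1,000 increments; reduction = 7 × $75 = $525, leaving $4,499.
Health Coverage Credit: $305,800 is below the $313,800 cutoff, so the full $625 applies.
Education Credit: 2% of the $25,000 excess over $280,800 is $500; credit = $1,025 − $500 = $525.
Total: $4,499 + $625 + $525 = $5,649.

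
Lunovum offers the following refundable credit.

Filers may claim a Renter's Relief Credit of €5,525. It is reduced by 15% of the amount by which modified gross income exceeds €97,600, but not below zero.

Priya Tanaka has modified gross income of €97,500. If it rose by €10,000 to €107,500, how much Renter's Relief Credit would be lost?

€1,485

At €97,500 — €97,500 is at or below the €97,600 threshold, so the full €5,525 applies.
At €107,500 — 15% of the €9,900 excess over €97,600 is €1,485; credit = €5,525 − €1,485 = €4,040.
Lost: €5,525 − €4,040 = €1,485.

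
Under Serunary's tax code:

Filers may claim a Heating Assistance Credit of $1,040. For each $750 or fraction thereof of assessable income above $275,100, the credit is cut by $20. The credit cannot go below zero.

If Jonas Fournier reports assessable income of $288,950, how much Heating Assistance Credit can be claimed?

Heating Assistance Credit: income exceeds $275,100 by $13,850, which is 19 full-or-partial $750 increments; reduction = 19 × $20 = $380, leaving $660.

$660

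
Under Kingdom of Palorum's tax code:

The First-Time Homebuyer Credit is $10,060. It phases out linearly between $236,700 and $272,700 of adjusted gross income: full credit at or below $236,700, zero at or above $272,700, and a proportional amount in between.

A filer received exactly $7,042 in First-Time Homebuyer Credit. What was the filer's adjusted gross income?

$7,042 is 7,042/10,060 of the full $10,060, so 3,018/10,060 of the $36,000 range has been used: income = $236,700 + $36,000 × 3,018/10,060 = $247,500.

$247,500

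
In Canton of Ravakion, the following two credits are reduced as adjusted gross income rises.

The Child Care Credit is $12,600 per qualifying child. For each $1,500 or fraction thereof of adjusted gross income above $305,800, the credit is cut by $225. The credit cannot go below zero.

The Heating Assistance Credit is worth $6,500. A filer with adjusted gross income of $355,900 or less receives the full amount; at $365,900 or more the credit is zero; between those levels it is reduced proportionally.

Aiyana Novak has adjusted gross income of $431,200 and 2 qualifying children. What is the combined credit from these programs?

$6,300

Child Care Credit: base = 2 × $12,600 = $25,200. income exceeds $305,800 by $125,400, which is 84 full-or-partial $1,500 increments; reduction = 84 × $225 = $18,900, leaving $6,300.
Heating Assistance Credit: $431,200 is at or above $365,900, so the credit is $0.
Total: $6,300 + $0 = $6,300.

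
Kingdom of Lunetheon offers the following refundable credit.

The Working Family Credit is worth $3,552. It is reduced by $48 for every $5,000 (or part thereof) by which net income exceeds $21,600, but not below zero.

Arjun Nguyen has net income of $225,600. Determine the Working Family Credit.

Working Family Credit: income exceeds $21,600 by $204,000, which is 41 full-or-partial $5,000 increments; reduction = 41 × $48 = $1,968, leaving $1,584.

$1,584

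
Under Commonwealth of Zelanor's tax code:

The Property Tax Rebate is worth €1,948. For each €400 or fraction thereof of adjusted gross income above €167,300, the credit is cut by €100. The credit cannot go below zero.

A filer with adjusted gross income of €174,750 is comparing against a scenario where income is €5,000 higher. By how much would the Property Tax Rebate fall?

At €174,750 — income exceeds €167,300 by €7,450, which is 19 full-or-partial €400 increments; reduction = 19 × €100 = €1,900, leaving €48.
At €179,750 — income exceeds €167,300 by €12,450 → 32 increments × €100 = €3,200 ≥ base, so the credit is €0.
Lost: €48 − €0 = €48.

€48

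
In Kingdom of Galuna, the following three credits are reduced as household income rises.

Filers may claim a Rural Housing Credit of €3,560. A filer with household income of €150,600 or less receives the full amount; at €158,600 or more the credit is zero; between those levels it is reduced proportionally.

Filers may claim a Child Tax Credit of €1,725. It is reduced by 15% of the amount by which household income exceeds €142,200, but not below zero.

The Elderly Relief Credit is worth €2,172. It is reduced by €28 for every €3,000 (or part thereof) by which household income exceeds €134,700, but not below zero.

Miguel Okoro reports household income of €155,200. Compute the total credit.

€3,489

Rural Housing Credit: €155,200 is €4,600 into a €8,000 phase-out range, leaving 3,400/8,000 of the credit: €3,560 × 3,400/8,000 = €1,513.
Child Tax Credit: 15% of the €13,000 excess over €142,200 is €1,950 ≥ base, so the credit is €0.
Elderly Relief Credit: income exceeds €134,700 by €20,500, which is 7 full-or-partial €3,000 increments; reduction = 7 × €28 = €196, leaving €1,976.
Total: €1,513 + €0 + €1,976 = €3,489.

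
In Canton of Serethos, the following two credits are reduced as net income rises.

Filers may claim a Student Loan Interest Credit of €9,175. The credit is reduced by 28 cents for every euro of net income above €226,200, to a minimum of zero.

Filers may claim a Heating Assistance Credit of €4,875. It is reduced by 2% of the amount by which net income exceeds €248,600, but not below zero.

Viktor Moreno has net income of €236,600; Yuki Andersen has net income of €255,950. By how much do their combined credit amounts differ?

€5,565

Viktor (€236,600): Student Loan Interest Credit: 28% of the €10,400 excess over €226,200 is €2,912; credit = €9,175 − €2,912 = €6,263. Heating Assistance Credit: €236,600 is at or below the €248,600 threshold, so the full €4,875 applies. total €6,263 + €4,875 = €11,138
Yuki (€255,950): Student Loan Interest Credit: 28% of the €29,750 excess over €226,200 is €8,330; credit = €9,175 − €8,330 = €845. Heating Assistance Credit: 2% of the €7,350 excess over €248,600 is €147; credit = €4,875 − €147 = €4,728. total €845 + €4,728 = €5,573
Difference: |€11,138 − €5,573| = €5,565.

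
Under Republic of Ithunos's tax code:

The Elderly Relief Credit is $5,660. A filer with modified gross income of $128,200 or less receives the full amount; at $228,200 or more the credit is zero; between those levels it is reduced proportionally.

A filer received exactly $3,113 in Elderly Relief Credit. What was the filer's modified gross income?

$3,113 is 3,113/5,660 of the full $5,660, so 2,547/5,660 of the $100,000 range has been used: income = $128,200 + $100,000 × 2,547/5,660 = $173,200.

$173,200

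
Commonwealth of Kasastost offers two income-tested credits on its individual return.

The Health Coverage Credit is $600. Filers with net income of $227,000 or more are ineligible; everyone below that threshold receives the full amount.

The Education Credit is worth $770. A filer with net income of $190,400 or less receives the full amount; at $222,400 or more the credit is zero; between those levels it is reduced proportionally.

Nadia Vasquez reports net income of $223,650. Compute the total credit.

Health Coverage Credit: $223,650 is below the $227,000 cutoff, so the full $600 applies.
Education Credit: $223,650 is at or above $222,400, so the credit is $0.
Total: $600 + $0 = $600.

$600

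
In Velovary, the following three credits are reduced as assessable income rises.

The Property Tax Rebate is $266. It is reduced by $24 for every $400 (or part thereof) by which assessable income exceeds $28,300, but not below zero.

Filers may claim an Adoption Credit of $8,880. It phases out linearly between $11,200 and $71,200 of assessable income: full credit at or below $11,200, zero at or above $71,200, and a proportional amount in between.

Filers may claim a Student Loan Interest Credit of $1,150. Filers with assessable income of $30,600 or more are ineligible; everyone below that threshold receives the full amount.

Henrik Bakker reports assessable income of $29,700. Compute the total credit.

$7,462

Property Tax Rebate: income exceeds $28,300 by $1,400, which is 4 full-or-partial $400 increments; reduction = 4 × $24 = $96, leaving $170.
Adoption Credit: $29,700 is $18,500 into a $60,000 phase-out range, leaving 41,500/60,000 of the credit: $8,880 × 41,500/60,000 = $6,142.
Student Loan Interest Credit: $29,700 is below the $30,600 cutoff, so the full $1,150 applies.
Total: $170 + $6,142 + $1,150 = $7,462.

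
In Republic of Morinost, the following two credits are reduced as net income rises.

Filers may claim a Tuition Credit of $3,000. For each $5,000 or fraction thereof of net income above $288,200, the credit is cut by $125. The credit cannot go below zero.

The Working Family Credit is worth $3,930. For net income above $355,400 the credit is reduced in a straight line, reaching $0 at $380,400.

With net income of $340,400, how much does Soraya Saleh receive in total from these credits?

$5,555

Tuition Credit: income exceeds $288,200 by $52,200, which is 11 full-or-partial $5,000 increments; reduction = 11 × $125 = $1,375, leaving $1,625.
Working Family Credit: $340,400 is at or below the $355,400 threshold, so the full $3,930 applies.
Total: $1,625 + $3,930 = $5,555.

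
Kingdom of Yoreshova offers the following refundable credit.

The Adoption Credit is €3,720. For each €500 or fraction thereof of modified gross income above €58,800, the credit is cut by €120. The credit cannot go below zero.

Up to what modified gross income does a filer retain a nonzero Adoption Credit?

€73,800

After 30 increments the reduction is 30 × €120 = €3,600, leaving €120; one more increment wipes it out. Increment 30 ends at excess 30 × €500 = €15,000, so the highest qualifying income is €58,800 + €15,000 = €73,800.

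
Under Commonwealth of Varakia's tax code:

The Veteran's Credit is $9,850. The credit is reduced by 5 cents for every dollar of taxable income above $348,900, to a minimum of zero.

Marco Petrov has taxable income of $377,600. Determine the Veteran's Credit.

$8,415

Veteran's Credit: 5% of the $28,700 excess over $348,900 is $1,435; credit = $9,850 − $1,435 = $8,415.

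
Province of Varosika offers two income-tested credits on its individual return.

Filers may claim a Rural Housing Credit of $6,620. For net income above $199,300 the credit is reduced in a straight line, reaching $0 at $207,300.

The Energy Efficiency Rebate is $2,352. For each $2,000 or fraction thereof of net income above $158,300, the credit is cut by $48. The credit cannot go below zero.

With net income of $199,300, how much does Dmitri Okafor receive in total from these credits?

$7,964

Rural Housing Credit: $199,300 is at or below the $199,300 threshold, so the full $6,620 applies.
Energy Efficiency Rebate: income exceeds $158,300 by $41,000, which is 21 full-or-partial $2,000 increments; reduction = 21 × $48 = $1,008, leaving $1,344.
Total: $6,620 + $1,344 = $7,964.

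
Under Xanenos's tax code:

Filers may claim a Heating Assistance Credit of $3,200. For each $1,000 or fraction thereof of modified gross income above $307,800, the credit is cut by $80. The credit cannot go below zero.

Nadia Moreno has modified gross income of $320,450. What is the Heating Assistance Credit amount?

Heating Assistance Credit: income exceeds $307,800 by $12,650, which is 13 full-or-partial $1,000 increments; reduction = 13 × $80 = $1,040, leaving $2,160.

$2,160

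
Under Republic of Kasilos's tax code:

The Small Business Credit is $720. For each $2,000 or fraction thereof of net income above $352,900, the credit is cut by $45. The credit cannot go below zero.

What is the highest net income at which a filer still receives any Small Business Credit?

$382,900

After 15 increments the reduction is 15 × $45 = $675, leaving $45; one more increment wipes it out. Increment 15 ends at excess 15 × $2,000 = $30,000, so the highest qualifying income is $352,900 + $30,000 = $382,900.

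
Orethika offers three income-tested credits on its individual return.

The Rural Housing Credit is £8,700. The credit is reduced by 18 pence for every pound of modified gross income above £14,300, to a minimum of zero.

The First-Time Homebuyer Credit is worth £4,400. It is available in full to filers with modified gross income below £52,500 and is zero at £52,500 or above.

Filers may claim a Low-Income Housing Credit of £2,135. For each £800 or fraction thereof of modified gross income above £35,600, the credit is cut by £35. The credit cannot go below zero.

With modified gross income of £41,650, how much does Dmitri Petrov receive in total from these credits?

£10,032

Rural Housing Credit: 18% of the £27,350 excess over £14,300 is £4,923; credit = £8,700 − £4,923 = £3,777.
First-Time Homebuyer Credit: £41,650 is below the £52,500 cutoff, so the full £4,400 applies.
Low-Income Housing Credit: income exceeds £35,600 by £6,050, which is 8 full-or-partial £800 increments; reduction = 8 × £35 = £280, leaving £1,855.
Total: £3,777 + £4,400 + £1,855 = £10,032.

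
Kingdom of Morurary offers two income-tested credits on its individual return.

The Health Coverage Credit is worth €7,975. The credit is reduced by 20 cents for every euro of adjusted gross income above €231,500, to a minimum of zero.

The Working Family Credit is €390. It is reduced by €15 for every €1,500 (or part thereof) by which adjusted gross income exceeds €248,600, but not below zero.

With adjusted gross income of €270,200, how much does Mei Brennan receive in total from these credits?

Health Coverage Credit: 20% of the €38,700 excess over €231,500 is €7,740; credit = €7,975 − €7,740 = €235.
Working Family Credit: income exceeds €248,600 by €21,600, which is 15 full-or-partial €1,500 increments; reduction = 15 × €15 = €225, leaving €165.
Total: €235 + €165 = €400.

€400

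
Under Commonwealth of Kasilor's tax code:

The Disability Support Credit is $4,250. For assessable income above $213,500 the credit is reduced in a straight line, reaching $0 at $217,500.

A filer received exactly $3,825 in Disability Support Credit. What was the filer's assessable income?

$213,900

$3,825 is 3,825/4,250 of the full $4,250, so 425/4,250 of the $4,000 range has been used: income = $213,500 + $4,000 × 425/4,250 = $213,900.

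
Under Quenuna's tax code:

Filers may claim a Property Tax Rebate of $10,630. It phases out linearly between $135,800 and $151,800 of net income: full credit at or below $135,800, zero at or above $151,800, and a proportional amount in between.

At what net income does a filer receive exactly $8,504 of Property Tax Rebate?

$8,504 is 8,504/10,630 of the full $10,630, so 2,126/10,630 of the $16,000 range has been used: income = $135,800 + $16,000 × 2,126/10,630 = $139,000.

$139,000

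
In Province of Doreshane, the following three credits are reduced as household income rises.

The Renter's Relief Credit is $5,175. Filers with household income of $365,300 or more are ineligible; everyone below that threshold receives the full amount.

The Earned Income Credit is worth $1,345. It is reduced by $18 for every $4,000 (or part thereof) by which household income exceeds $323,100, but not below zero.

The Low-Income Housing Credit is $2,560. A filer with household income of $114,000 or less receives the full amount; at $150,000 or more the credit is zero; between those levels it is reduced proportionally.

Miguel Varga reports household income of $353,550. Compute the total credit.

Renter's Relief Credit: $353,550 is below the $365,300 cutoff, so the full $5,175 applies.
Earned Income Credit: income exceeds $323,100 by $30,450, which is 8 full-or-partial $4,000 increments; reduction = 8 × $18 = $144, leaving $1,201.
Low-Income Housing Credit: $353,550 is at or above $150,000, so the credit is $0.
Total: $5,175 + $1,201 + $0 = $6,376.

$6,376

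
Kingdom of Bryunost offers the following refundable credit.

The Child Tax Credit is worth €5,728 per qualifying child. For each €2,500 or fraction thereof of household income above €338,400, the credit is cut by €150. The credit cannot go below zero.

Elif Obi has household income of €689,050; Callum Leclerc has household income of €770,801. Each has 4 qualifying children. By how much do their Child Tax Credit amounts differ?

Elif (€689,050): Child Tax Credit: base = 4 × €5,728 = €22,912. income exceeds €338,400 by €350,650, which is 141 full-or-partial €2,500 increments; reduction = 141 × €150 = €21,150, leaving €1,762.
Callum (€770,801): Child Tax Credit: base = 4 × €5,728 = €22,912. income exceeds €338,400 by €432,401 → 173 increments × €150 = €25,950 ≥ base, so the credit is €0.
Difference: |€1,762 − €0| = €1,762.

€1,762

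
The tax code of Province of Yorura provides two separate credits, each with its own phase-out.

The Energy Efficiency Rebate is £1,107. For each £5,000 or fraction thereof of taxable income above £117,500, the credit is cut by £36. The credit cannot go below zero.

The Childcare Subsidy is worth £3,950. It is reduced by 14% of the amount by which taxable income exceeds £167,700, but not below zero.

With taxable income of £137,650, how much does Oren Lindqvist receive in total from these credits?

£4,877

Energy Efficiency Rebate: income exceeds £117,500 by £20,150, which is 5 full-or-partial £5,000 increments; reduction = 5 × £36 = £180, leaving £927.
Childcare Subsidy: £137,650 is at or below the £167,700 threshold, so the full £3,950 applies.
Total: £927 + £3,950 = £4,877.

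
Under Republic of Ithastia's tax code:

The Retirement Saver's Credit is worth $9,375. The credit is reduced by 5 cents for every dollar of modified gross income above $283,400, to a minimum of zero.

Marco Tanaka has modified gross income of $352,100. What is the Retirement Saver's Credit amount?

$5,940

Retirement Saver's Credit: 5% of the $68,700 excess over $283,400 is $3,435; credit = $9,375 − $3,435 = $5,940.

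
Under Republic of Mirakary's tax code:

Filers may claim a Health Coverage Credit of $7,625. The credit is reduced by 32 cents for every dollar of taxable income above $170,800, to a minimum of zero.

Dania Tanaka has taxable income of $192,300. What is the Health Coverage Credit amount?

$745

Health Coverage Credit: 32% of the $21,500 excess over $170,800 is $6,880; credit = $7,625 − $6,880 = $745.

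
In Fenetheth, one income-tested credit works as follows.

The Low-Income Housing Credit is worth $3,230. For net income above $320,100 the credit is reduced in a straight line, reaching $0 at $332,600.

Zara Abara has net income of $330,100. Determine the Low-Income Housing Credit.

Low-Income Housing Credit: $330,100 is $10,000 into a $12,500 phase-out range, leaving 2,500/12,500 of the credit: $3,230 × 2,500/12,500 = $646.

$646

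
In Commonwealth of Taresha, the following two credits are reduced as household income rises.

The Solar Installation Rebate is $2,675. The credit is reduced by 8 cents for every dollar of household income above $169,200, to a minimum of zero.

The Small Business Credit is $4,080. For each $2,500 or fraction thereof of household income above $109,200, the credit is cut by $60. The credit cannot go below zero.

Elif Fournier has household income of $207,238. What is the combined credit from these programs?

$1,680

Solar Installation Rebate: 8% of the $38,038 excess over $169,200 is $3,043.04 ≥ base, so the credit is $0.
Small Business Credit: income exceeds $109,200 by $98,038, which is 40 full-or-partial $2,500 increments; reduction = 40 × $60 = $2,400, leaving $1,680.
Total: $0 + $1,680 = $1,680.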